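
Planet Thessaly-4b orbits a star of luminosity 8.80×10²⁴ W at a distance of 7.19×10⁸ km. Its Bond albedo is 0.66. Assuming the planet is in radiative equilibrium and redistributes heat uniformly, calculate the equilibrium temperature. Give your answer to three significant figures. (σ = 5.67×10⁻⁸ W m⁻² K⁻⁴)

T_eq ≈ 37.7 K

d = 7.19×10⁸ km = 7.19×10¹¹ m.
Flux: S = L/(4πd²) = 8.80×10²⁴/(4π×(7.19×10¹¹)²) = 1.35 W m⁻².
Energy balance: absorbed = emitted ⇒ πR²·S(1−A) = 4πR²·σT_eq⁴, so T_eq⁴ = S(1−A)/(4σ).
T_eq = [1.35 × 0.34 / (4 × 5.67×10⁻⁸)]^(1/4) = (2.03×10⁶)^(1/4) = 37.7 K.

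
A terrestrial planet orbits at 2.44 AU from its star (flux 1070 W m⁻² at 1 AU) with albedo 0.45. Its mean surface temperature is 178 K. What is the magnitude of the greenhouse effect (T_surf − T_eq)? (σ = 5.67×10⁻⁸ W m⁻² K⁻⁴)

S = 1070/2.44² = 179.7 W m⁻².
T_eq = [S(1−A)/(4σ)]^(1/4) = [179.7×0.55/(4×5.67×10⁻⁸)]^(1/4) = 144.5 K.
ΔT = T_surf − T_eq = 178 − 144.5.

ΔT ≈ 33.5 K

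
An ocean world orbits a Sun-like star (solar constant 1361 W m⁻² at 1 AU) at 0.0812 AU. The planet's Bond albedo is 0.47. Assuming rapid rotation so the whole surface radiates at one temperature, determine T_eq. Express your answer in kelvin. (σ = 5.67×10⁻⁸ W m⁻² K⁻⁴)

Flux at 0.0812 AU: S = 1361/0.0812² = 2.06×10⁵ W m⁻².
Energy balance: absorbed = emitted ⇒ πR²·S(1−A) = 4πR²·σT_eq⁴, so T_eq⁴ = S(1−A)/(4σ).
T_eq = [2.06×10⁵ × 0.53 / (4 × 5.67×10⁻⁸)]^(1/4) = (4.82×10¹¹)^(1/4) = 833 K.

T_eq ≈ 833 K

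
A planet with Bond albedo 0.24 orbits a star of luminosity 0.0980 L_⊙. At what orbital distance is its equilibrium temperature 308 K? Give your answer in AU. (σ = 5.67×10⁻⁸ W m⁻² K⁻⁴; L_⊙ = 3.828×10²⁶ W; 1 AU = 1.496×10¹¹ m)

d ≈ 0.223 AU

L = 0.0980 × 3.828×10²⁶ = 3.75×10²⁵ W.
From T_eq⁴ = L(1−A)/(16πσd²): d = √[L(1−A)/(16πσT_eq⁴)].
d = √[3.75×10²⁵ × 0.76 / (16π × 5.67×10⁻⁸ × (308)⁴)] = 3.33×10¹⁰ m = 0.223 AU.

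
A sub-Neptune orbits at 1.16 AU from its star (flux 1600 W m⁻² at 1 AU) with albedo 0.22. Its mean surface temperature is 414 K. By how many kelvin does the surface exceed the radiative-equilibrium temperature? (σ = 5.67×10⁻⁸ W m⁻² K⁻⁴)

S = 1600/1.16² = 1189 W m⁻².
T_eq = [S(1−A)/(4σ)]^(1/4) = [1189×0.78/(4×5.67×10⁻⁸)]^(1/4) = 252.9 K.
ΔT = T_surf − T_eq = 414 − 252.9.

ΔT ≈ 161.1 K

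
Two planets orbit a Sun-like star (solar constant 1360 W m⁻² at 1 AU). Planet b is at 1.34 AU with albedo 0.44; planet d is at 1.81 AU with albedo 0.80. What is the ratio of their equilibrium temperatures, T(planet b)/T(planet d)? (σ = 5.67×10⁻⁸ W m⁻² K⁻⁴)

T₁/T₂ ≈ 1.503

T_eq = [S₀(1−A)/(4σd²)]^(1/4), so T ∝ (1−A)^(1/4) / √d.
T₁ = [1360×0.56/(4×5.67×10⁻⁸×1.34²)]^(1/4) = 207.95 K.
T₂ = [1360×0.20/(4×5.67×10⁻⁸×1.81²)]^(1/4) = 138.32 K.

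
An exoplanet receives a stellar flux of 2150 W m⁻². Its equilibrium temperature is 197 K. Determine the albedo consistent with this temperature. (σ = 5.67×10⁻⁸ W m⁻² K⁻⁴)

From T_eq⁴ = S(1−A)/(4σ): 1−A = 4σT_eq⁴/S.
1−A = 4 × 5.67×10⁻⁸ × (197)⁴ / 2150 = 0.159.

A ≈ 0.84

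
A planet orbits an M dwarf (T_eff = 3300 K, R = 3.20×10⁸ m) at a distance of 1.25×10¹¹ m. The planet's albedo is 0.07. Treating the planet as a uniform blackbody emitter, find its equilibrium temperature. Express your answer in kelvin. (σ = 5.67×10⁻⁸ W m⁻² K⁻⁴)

L = 4πR_⋆²σT_⋆⁴ = 4π(3.20×10⁸)² × 5.67×10⁻⁸ × (3300)⁴ = 8.65×10²⁴ W.
S = L/(4πd²) = 44.1 W m⁻².
Energy balance: absorbed = emitted ⇒ πR²·S(1−A) = 4πR²·σT_eq⁴, so T_eq⁴ = S(1−A)/(4σ).
T_eq = [44.1 × 0.93 / (4 × 5.67×10⁻⁸)]^(1/4) = (1.81×10⁸)^(1/4) = 116 K.

T_eq ≈ 116 K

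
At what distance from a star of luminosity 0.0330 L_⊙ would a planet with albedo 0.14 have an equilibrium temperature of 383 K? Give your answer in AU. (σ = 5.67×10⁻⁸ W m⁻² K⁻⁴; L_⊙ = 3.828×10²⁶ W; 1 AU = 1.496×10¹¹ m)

d ≈ 0.0890 AU

L = 0.0330 × 3.828×10²⁶ = 1.26×10²⁵ W.
From T_eq⁴ = L(1−A)/(16πσd²): d = √[L(1−A)/(16πσT_eq⁴)].
d = √[1.26×10²⁵ × 0.86 / (16π × 5.67×10⁻⁸ × (383)⁴)] = 1.33×10¹⁰ m = 0.0890 AU.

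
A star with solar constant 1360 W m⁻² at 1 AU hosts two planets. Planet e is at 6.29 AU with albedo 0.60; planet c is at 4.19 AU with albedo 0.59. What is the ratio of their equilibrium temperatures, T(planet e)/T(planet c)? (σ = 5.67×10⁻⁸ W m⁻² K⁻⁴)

T₁/T₂ ≈ 0.811

T_eq = [S₀(1−A)/(4σd²)]^(1/4), so T ∝ (1−A)^(1/4) / √d.
T₁ = [1360×0.40/(4×5.67×10⁻⁸×6.29²)]^(1/4) = 88.24 K.
T₂ = [1360×0.41/(4×5.67×10⁻⁸×4.19²)]^(1/4) = 108.78 K.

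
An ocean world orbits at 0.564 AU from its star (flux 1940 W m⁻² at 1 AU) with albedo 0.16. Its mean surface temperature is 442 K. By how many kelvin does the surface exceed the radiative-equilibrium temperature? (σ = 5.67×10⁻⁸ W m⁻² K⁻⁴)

S = 1940/0.564² = 6099 W m⁻².
T_eq = [S(1−A)/(4σ)]^(1/4) = [6099×0.84/(4×5.67×10⁻⁸)]^(1/4) = 387.7 K.
ΔT = T_surf − T_eq = 442 − 387.7.

ΔT ≈ 54.3 K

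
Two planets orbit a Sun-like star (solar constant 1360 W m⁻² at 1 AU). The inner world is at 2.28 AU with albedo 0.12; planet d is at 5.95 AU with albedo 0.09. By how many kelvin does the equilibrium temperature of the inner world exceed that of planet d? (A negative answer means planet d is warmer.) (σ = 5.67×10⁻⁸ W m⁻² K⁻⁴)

ΔT ≈ 67.1 K

T_eq = [S₀(1−A)/(4σd²)]^(1/4), so T ∝ (1−A)^(1/4) / √d.
T₁ = [1360×0.88/(4×5.67×10⁻⁸×2.28²)]^(1/4) = 178.50 K.
T₂ = [1360×0.91/(4×5.67×10⁻⁸×5.95²)]^(1/4) = 111.42 K.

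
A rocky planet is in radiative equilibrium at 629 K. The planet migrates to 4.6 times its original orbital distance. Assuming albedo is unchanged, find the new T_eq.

T_eq ∝ L^(1/4) · d^(−1/2).
T′ = 629 / 4.6^(1/2) = 293 K.

T_eq ≈ 293 K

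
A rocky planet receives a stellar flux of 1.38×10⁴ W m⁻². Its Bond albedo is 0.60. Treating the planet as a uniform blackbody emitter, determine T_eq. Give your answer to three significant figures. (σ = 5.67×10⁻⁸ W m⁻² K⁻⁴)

Energy balance: absorbed = emitted ⇒ πR²·S(1−A) = 4πR²·σT_eq⁴, so T_eq⁴ = S(1−A)/(4σ).
T_eq = [1.38×10⁴ × 0.40 / (4 × 5.67×10⁻⁸)]^(1/4) = (2.43×10¹⁰)^(1/4) = 395 K.

T_eq ≈ 395 K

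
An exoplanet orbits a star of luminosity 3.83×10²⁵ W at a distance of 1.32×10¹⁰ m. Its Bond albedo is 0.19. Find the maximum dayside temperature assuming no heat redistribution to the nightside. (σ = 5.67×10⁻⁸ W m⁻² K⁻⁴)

T_ss ≈ 707 K

Flux: S = L/(4πd²) = 3.83×10²⁵/(4π×(1.32×10¹⁰)²) = 1.75×10⁴ W m⁻².
With no redistribution each surface element balances locally: S(1−A) = σT⁴.
T = [1.75×10⁴ × 0.81 / 5.67×10⁻⁸]^(1/4) = (2.50×10¹¹)^(1/4) = 707 K.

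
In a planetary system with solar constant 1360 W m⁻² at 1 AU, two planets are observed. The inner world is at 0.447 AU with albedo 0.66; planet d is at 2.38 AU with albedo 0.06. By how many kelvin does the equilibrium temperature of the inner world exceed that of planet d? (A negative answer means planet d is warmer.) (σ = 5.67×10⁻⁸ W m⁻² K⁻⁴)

T_eq = [S₀(1−A)/(4σd²)]^(1/4), so T ∝ (1−A)^(1/4) / √d.
T₁ = [1360×0.34/(4×5.67×10⁻⁸×0.447²)]^(1/4) = 317.83 K.
T₂ = [1360×0.94/(4×5.67×10⁻⁸×2.38²)]^(1/4) = 177.61 K.

ΔT ≈ 140.2 K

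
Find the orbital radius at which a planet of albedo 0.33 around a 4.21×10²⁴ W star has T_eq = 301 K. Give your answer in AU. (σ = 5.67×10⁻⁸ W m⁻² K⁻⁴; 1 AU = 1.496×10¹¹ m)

From T_eq⁴ = L(1−A)/(16πσd²): d = √[L(1−A)/(16πσT_eq⁴)].
d = √[4.21×10²⁴ × 0.67 / (16π × 5.67×10⁻⁸ × (301)⁴)] = 1.10×10¹⁰ m = 0.0734 AU.

d ≈ 0.0734 AU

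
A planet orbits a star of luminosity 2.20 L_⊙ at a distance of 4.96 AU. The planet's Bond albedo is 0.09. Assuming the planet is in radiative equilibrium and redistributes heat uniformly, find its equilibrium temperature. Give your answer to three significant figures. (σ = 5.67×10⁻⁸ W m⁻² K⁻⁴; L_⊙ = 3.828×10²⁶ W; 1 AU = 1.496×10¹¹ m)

d = 4.96 AU = 7.42×10¹¹ m.
L = 2.20 × 3.828×10²⁶ = 8.42×10²⁶ W.
Flux: S = L/(4πd²) = 8.42×10²⁶/(4π×(7.42×10¹¹)²) = 122 W m⁻².
Energy balance: absorbed = emitted ⇒ πR²·S(1−A) = 4πR²·σT_eq⁴, so T_eq⁴ = S(1−A)/(4σ).
T_eq = [122 × 0.91 / (4 × 5.67×10⁻⁸)]^(1/4) = (4.88×10⁸)^(1/4) = 149 K.

T_eq ≈ 149 K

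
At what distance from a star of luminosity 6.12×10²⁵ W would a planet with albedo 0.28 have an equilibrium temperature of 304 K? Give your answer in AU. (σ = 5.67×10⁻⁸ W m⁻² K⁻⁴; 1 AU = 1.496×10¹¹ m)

From T_eq⁴ = L(1−A)/(16πσd²): d = √[L(1−A)/(16πσT_eq⁴)].
d = √[6.12×10²⁵ × 0.72 / (16π × 5.67×10⁻⁸ × (304)⁴)] = 4.25×10¹⁰ m = 0.284 AU.

d ≈ 0.284 AU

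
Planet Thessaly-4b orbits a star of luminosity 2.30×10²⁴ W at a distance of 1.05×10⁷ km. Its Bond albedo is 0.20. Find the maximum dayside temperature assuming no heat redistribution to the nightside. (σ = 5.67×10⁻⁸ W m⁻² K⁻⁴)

T_ss ≈ 391 K

d = 1.05×10⁷ km = 1.05×10¹⁰ m.
Flux: S = L/(4πd²) = 2.30×10²⁴/(4π×(1.05×10¹⁰)²) = 1660 W m⁻².
With no redistribution each surface element balances locally: S(1−A) = σT⁴.
T = [1660 × 0.80 / 5.67×10⁻⁸]^(1/4) = (2.34×10¹⁰)^(1/4) = 391 K.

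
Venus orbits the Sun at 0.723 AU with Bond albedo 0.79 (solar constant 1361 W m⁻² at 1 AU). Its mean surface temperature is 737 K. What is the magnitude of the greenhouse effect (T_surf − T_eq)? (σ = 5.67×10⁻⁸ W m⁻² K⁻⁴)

S = 1361/0.723² = 2604 W m⁻².
T_eq = [S(1−A)/(4σ)]^(1/4) = [2604×0.21/(4×5.67×10⁻⁸)]^(1/4) = 221.6 K.
ΔT = T_surf − T_eq = 737 − 221.6.

ΔT ≈ 515.4 K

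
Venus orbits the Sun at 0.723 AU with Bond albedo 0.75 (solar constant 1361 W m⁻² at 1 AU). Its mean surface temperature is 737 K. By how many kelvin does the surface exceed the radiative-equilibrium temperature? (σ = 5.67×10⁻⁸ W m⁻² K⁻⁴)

ΔT ≈ 505.5 K

S = 1361/0.723² = 2604 W m⁻².
T_eq = [S(1−A)/(4σ)]^(1/4) = [2604×0.25/(4×5.67×10⁻⁸)]^(1/4) = 231.5 K.
ΔT = T_surf − T_eq = 737 − 231.5.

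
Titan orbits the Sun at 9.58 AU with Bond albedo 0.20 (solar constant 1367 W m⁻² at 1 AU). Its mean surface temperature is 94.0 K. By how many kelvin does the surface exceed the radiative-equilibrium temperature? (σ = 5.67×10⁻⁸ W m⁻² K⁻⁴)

S = 1367/9.58² = 14.89 W m⁻².
T_eq = [S(1−A)/(4σ)]^(1/4) = [14.89×0.80/(4×5.67×10⁻⁸)]^(1/4) = 85.1 K.
ΔT = T_surf − T_eq = 94 − 85.1.

ΔT ≈ 8.9 K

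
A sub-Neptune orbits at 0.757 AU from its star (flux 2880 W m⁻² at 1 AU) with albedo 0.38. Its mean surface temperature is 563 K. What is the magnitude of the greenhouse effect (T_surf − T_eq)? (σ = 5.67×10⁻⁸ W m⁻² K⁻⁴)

ΔT ≈ 220.6 K

S = 2880/0.757² = 5026 W m⁻².
T_eq = [S(1−A)/(4σ)]^(1/4) = [5026×0.62/(4×5.67×10⁻⁸)]^(1/4) = 342.4 K.
ΔT = T_surf − T_eq = 563 − 342.4.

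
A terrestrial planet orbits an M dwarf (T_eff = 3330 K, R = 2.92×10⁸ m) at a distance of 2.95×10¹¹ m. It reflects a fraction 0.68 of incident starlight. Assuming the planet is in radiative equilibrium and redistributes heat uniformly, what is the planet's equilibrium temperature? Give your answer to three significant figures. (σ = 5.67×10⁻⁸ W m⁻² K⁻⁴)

L = 4πR_⋆²σT_⋆⁴ = 4π(2.92×10⁸)² × 5.67×10⁻⁸ × (3330)⁴ = 7.47×10²⁴ W.
S = L/(4πd²) = 6.83 W m⁻².
Energy balance: absorbed = emitted ⇒ πR²·S(1−A) = 4πR²·σT_eq⁴, so T_eq⁴ = S(1−A)/(4σ).
T_eq = [6.83 × 0.32 / (4 × 5.67×10⁻⁸)]^(1/4) = (9.64×10⁶)^(1/4) = 55.7 K.

T_eq ≈ 55.7 K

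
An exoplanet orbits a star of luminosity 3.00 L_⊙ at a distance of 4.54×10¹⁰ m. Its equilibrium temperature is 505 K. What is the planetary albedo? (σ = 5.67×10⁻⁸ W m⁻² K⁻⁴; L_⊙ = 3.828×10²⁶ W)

A ≈ 0.67

L = 3.00 × 3.828×10²⁶ = 1.15×10²⁷ W.
Flux: S = L/(4πd²) = 1.15×10²⁷/(4π×(4.54×10¹⁰)²) = 4.43×10⁴ W m⁻².
From T_eq⁴ = S(1−A)/(4σ): 1−A = 4σT_eq⁴/S.
1−A = 4 × 5.67×10⁻⁸ × (505)⁴ / 4.43×10⁴ = 0.333.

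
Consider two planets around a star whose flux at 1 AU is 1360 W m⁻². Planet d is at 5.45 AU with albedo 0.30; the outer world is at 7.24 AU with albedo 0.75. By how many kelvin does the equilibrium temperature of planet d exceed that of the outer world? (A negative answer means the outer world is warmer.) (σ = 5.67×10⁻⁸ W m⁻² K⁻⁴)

T_eq = [S₀(1−A)/(4σd²)]^(1/4), so T ∝ (1−A)^(1/4) / √d.
T₁ = [1360×0.70/(4×5.67×10⁻⁸×5.45²)]^(1/4) = 109.03 K.
T₂ = [1360×0.25/(4×5.67×10⁻⁸×7.24²)]^(1/4) = 73.13 K.

ΔT ≈ 35.9 K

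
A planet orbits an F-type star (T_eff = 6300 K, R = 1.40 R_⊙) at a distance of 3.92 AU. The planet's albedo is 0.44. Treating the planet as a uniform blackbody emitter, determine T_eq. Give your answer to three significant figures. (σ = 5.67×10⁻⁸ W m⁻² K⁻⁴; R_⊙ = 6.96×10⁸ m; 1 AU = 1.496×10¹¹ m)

R_⋆ = 1.40 × 6.96×10⁸ = 9.74×10⁸ m.
d = 3.92 AU = 5.86×10¹¹ m.
L = 4πR_⋆²σT_⋆⁴ = 4π(9.74×10⁸)² × 5.67×10⁻⁸ × (6300)⁴ = 1.07×10²⁷ W.
S = L/(4πd²) = 247 W m⁻².
Energy balance: absorbed = emitted ⇒ πR²·S(1−A) = 4πR²·σT_eq⁴, so T_eq⁴ = S(1−A)/(4σ).
T_eq = [247 × 0.56 / (4 × 5.67×10⁻⁸)]^(1/4) = (6.09×10⁸)^(1/4) = 157 K.

T_eq ≈ 157 K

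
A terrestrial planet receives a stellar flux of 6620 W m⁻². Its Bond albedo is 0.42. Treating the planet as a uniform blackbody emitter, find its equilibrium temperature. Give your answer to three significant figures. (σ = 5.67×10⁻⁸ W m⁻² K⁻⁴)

Energy balance: absorbed = emitted ⇒ πR²·S(1−A) = 4πR²·σT_eq⁴, so T_eq⁴ = S(1−A)/(4σ).
T_eq = [6620 × 0.58 / (4 × 5.67×10⁻⁸)]^(1/4) = (1.69×10¹⁰)^(1/4) = 361 K.

T_eq ≈ 361 K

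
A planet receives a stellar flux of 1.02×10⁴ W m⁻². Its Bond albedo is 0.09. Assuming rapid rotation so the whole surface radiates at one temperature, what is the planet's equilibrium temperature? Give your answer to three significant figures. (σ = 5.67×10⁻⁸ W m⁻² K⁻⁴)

T_eq ≈ 450 K

Energy balance: absorbed = emitted ⇒ πR²·S(1−A) = 4πR²·σT_eq⁴, so T_eq⁴ = S(1−A)/(4σ).
T_eq = [1.02×10⁴ × 0.91 / (4 × 5.67×10⁻⁸)]^(1/4) = (4.09×10¹⁰)^(1/4) = 450 K.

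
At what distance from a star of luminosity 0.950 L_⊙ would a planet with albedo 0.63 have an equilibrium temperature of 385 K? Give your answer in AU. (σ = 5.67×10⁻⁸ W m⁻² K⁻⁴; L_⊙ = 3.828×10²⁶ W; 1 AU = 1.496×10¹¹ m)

L = 0.950 × 3.828×10²⁶ = 3.64×10²⁶ W.
From T_eq⁴ = L(1−A)/(16πσd²): d = √[L(1−A)/(16πσT_eq⁴)].
d = √[3.64×10²⁶ × 0.37 / (16π × 5.67×10⁻⁸ × (385)⁴)] = 4.64×10¹⁰ m = 0.310 AU.

d ≈ 0.310 AU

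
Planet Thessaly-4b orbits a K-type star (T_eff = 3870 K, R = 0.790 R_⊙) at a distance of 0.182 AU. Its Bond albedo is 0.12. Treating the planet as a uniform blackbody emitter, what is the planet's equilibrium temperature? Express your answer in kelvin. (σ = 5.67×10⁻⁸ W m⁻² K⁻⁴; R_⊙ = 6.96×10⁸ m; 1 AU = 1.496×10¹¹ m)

R_⋆ = 0.790 × 6.96×10⁸ = 5.50×10⁸ m.
d = 0.182 AU = 2.72×10¹⁰ m.
L = 4πR_⋆²σT_⋆⁴ = 4π(5.50×10⁸)² × 5.67×10⁻⁸ × (3870)⁴ = 4.83×10²⁵ W.
S = L/(4πd²) = 5190 W m⁻².
Energy balance: absorbed = emitted ⇒ πR²·S(1−A) = 4πR²·σT_eq⁴, so T_eq⁴ = S(1−A)/(4σ).
T_eq = [5190 × 0.88 / (4 × 5.67×10⁻⁸)]^(1/4) = (2.01×10¹⁰)^(1/4) = 377 K.

T_eq ≈ 377 K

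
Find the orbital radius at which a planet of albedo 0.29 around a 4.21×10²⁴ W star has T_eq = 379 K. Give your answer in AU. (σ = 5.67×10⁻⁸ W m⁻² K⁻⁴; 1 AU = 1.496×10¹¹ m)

From T_eq⁴ = L(1−A)/(16πσd²): d = √[L(1−A)/(16πσT_eq⁴)].
d = √[4.21×10²⁴ × 0.71 / (16π × 5.67×10⁻⁸ × (379)⁴)] = 7.13×10⁹ m = 0.0477 AU.

d ≈ 0.0477 AU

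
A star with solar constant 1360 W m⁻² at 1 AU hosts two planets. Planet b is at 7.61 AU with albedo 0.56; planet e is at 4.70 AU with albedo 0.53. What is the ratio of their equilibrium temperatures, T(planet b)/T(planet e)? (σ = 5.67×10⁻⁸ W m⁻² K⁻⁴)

T₁/T₂ ≈ 0.773

T_eq = [S₀(1−A)/(4σd²)]^(1/4), so T ∝ (1−A)^(1/4) / √d.
T₁ = [1360×0.44/(4×5.67×10⁻⁸×7.61²)]^(1/4) = 82.16 K.
T₂ = [1360×0.47/(4×5.67×10⁻⁸×4.70²)]^(1/4) = 106.28 K.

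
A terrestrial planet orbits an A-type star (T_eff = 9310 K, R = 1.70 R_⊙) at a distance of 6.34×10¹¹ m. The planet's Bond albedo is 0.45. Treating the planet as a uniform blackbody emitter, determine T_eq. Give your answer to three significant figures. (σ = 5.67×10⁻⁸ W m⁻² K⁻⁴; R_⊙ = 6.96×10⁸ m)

R_⋆ = 1.70 × 6.96×10⁸ = 1.18×10⁹ m.
L = 4πR_⋆²σT_⋆⁴ = 4π(1.18×10⁹)² × 5.67×10⁻⁸ × (9310)⁴ = 7.49×10²⁷ W.
S = L/(4πd²) = 1480 W m⁻².
Energy balance: absorbed = emitted ⇒ πR²·S(1−A) = 4πR²·σT_eq⁴, so T_eq⁴ = S(1−A)/(4σ).
T_eq = [1480 × 0.55 / (4 × 5.67×10⁻⁸)]^(1/4) = (3.60×10⁹)^(1/4) = 245 K.

T_eq ≈ 245 K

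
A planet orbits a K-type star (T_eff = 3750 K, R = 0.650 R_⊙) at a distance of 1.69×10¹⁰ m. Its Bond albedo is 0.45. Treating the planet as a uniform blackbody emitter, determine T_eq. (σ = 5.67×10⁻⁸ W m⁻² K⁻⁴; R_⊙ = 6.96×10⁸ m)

R_⋆ = 0.650 × 6.96×10⁸ = 4.52×10⁸ m.
L = 4πR_⋆²σT_⋆⁴ = 4π(4.52×10⁸)² × 5.67×10⁻⁸ × (3750)⁴ = 2.88×10²⁵ W.
S = L/(4πd²) = 8030 W m⁻².
Energy balance: absorbed = emitted ⇒ πR²·S(1−A) = 4πR²·σT_eq⁴, so T_eq⁴ = S(1−A)/(4σ).
T_eq = [8030 × 0.55 / (4 × 5.67×10⁻⁸)]^(1/4) = (1.95×10¹⁰)^(1/4) = 374 K.

T_eq ≈ 374 K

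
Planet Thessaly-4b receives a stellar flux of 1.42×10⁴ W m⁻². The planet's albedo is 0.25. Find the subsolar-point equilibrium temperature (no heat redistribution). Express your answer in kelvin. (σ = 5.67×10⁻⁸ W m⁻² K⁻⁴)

At the subsolar point the surface absorbs S(1−A) and emits σT⁴ per unit area — no factor of 4, since only the local patch is in balance.
T = [1.42×10⁴ × 0.75 / 5.67×10⁻⁸]^(1/4) = (1.88×10¹¹)^(1/4) = 658 K.

T_ss ≈ 658 K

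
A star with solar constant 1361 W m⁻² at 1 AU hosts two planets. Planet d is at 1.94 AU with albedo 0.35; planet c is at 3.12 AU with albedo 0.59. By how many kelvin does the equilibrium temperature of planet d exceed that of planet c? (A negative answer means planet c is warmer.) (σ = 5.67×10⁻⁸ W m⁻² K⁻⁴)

T_eq = [S₀(1−A)/(4σd²)]^(1/4), so T ∝ (1−A)^(1/4) / √d.
T₁ = [1361×0.65/(4×5.67×10⁻⁸×1.94²)]^(1/4) = 179.42 K.
T₂ = [1361×0.41/(4×5.67×10⁻⁸×3.12²)]^(1/4) = 126.09 K.

ΔT ≈ 53.3 K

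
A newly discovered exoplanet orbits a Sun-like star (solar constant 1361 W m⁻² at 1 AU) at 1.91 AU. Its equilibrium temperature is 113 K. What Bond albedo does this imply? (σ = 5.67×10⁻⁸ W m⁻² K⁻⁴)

A ≈ 0.90

Flux at 1.91 AU: S = 1361/1.91² = 373 W m⁻².
From T_eq⁴ = S(1−A)/(4σ): 1−A = 4σT_eq⁴/S.
1−A = 4 × 5.67×10⁻⁸ × (113)⁴ / 373 = 0.099.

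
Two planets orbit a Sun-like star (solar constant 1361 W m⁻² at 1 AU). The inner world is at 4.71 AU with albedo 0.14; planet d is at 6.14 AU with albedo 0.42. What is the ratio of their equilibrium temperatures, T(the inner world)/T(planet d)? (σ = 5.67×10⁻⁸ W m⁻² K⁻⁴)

T_eq = [S₀(1−A)/(4σd²)]^(1/4), so T ∝ (1−A)^(1/4) / √d.
T₁ = [1361×0.86/(4×5.67×10⁻⁸×4.71²)]^(1/4) = 123.50 K.
T₂ = [1361×0.58/(4×5.67×10⁻⁸×6.14²)]^(1/4) = 98.02 K.

T₁/T₂ ≈ 1.260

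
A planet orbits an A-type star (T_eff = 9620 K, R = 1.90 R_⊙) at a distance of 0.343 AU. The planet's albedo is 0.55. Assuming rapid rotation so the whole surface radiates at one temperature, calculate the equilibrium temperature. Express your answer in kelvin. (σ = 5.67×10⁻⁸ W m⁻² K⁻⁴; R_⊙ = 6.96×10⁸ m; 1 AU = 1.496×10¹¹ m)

R_⋆ = 1.90 × 6.96×10⁸ = 1.32×10⁹ m.
d = 0.343 AU = 5.13×10¹⁰ m.
L = 4πR_⋆²σT_⋆⁴ = 4π(1.32×10⁹)² × 5.67×10⁻⁸ × (9620)⁴ = 1.07×10²⁸ W.
S = L/(4πd²) = 3.23×10⁵ W m⁻².
Energy balance: absorbed = emitted ⇒ πR²·S(1−A) = 4πR²·σT_eq⁴, so T_eq⁴ = S(1−A)/(4σ).
T_eq = [3.23×10⁵ × 0.45 / (4 × 5.67×10⁻⁸)]^(1/4) = (6.40×10¹¹)^(1/4) = 894 K.

T_eq ≈ 894 K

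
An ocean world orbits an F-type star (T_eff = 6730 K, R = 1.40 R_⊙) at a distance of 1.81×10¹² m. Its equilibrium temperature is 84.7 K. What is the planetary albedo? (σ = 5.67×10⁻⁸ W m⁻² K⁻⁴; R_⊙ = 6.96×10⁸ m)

R_⋆ = 1.40 × 6.96×10⁸ = 9.74×10⁸ m.
L = 4πR_⋆²σT_⋆⁴ = 4π(9.74×10⁸)² × 5.67×10⁻⁸ × (6730)⁴ = 1.39×10²⁷ W.
S = L/(4πd²) = 33.7 W m⁻².
From T_eq⁴ = S(1−A)/(4σ): 1−A = 4σT_eq⁴/S.
1−A = 4 × 5.67×10⁻⁸ × (84.7)⁴ / 33.7 = 0.346.

A ≈ 0.65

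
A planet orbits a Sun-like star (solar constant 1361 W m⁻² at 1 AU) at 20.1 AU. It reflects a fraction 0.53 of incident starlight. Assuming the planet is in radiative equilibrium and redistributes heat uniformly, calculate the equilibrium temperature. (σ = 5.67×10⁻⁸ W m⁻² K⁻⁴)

T_eq ≈ 51.4 K

Flux at 20.1 AU: S = 1361/20.1² = 3.37 W m⁻².
Energy balance: absorbed = emitted ⇒ πR²·S(1−A) = 4πR²·σT_eq⁴, so T_eq⁴ = S(1−A)/(4σ).
T_eq = [3.37 × 0.47 / (4 × 5.67×10⁻⁸)]^(1/4) = (6.98×10⁶)^(1/4) = 51.4 K.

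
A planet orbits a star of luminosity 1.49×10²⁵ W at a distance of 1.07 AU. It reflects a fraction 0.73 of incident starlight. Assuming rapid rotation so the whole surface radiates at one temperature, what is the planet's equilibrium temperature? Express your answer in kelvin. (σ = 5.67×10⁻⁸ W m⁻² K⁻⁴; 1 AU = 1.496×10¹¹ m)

d = 1.07 AU = 1.60×10¹¹ m.
Flux: S = L/(4πd²) = 1.49×10²⁵/(4π×(1.60×10¹¹)²) = 46.3 W m⁻².
Energy balance: absorbed = emitted ⇒ πR²·S(1−A) = 4πR²·σT_eq⁴, so T_eq⁴ = S(1−A)/(4σ).
T_eq = [46.3 × 0.27 / (4 × 5.67×10⁻⁸)]^(1/4) = (5.51×10⁷)^(1/4) = 86.2 K.

T_eq ≈ 86.2 K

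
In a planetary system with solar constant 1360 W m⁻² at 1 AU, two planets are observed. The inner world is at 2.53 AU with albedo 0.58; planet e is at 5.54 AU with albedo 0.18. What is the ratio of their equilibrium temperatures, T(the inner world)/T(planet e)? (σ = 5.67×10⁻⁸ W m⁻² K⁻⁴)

T_eq = [S₀(1−A)/(4σd²)]^(1/4), so T ∝ (1−A)^(1/4) / √d.
T₁ = [1360×0.42/(4×5.67×10⁻⁸×2.53²)]^(1/4) = 140.84 K.
T₂ = [1360×0.82/(4×5.67×10⁻⁸×5.54²)]^(1/4) = 112.51 K.

T₁/T₂ ≈ 1.252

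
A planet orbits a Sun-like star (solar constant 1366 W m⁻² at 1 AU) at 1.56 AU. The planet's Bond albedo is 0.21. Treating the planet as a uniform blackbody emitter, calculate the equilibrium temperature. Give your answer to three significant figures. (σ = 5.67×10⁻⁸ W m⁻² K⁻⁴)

Flux at 1.56 AU: S = 1366/1.56² = 561 W m⁻².
Energy balance: absorbed = emitted ⇒ πR²·S(1−A) = 4πR²·σT_eq⁴, so T_eq⁴ = S(1−A)/(4σ).
T_eq = [561 × 0.79 / (4 × 5.67×10⁻⁸)]^(1/4) = (1.96×10⁹)^(1/4) = 210 K.

T_eq ≈ 210 K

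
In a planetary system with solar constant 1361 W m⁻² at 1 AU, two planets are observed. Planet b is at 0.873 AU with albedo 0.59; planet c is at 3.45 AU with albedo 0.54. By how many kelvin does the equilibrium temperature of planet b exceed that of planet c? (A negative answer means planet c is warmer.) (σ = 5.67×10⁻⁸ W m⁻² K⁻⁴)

ΔT ≈ 115.0 K

T_eq = [S₀(1−A)/(4σd²)]^(1/4), so T ∝ (1−A)^(1/4) / √d.
T₁ = [1361×0.41/(4×5.67×10⁻⁸×0.873²)]^(1/4) = 238.37 K.
T₂ = [1361×0.46/(4×5.67×10⁻⁸×3.45²)]^(1/4) = 123.41 K.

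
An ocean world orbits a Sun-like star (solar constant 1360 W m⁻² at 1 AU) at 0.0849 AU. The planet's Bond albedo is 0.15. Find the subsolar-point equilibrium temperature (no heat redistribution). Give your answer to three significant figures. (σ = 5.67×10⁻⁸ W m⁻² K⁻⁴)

Flux at 0.0849 AU: S = 1360/0.0849² = 1.89×10⁵ W m⁻².
At the subsolar point the surface absorbs S(1−A) and emits σT⁴ per unit area — no factor of 4, since only the local patch is in balance.
T = [1.89×10⁵ × 0.85 / 5.67×10⁻⁸]^(1/4) = (2.83×10¹²)^(1/4) = 1300 K.

T_ss ≈ 1300 K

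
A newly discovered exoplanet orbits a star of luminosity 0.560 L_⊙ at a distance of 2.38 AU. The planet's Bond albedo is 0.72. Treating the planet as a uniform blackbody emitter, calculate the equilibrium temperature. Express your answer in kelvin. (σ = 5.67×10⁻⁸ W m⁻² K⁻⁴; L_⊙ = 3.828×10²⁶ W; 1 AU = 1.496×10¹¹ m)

T_eq ≈ 114 K

d = 2.38 AU = 3.56×10¹¹ m.
L = 0.560 × 3.828×10²⁶ = 2.14×10²⁶ W.
Flux: S = L/(4πd²) = 2.14×10²⁶/(4π×(3.56×10¹¹)²) = 135 W m⁻².
Energy balance: absorbed = emitted ⇒ πR²·S(1−A) = 4πR²·σT_eq⁴, so T_eq⁴ = S(1−A)/(4σ).
T_eq = [135 × 0.28 / (4 × 5.67×10⁻⁸)]^(1/4) = (1.66×10⁸)^(1/4) = 114 K.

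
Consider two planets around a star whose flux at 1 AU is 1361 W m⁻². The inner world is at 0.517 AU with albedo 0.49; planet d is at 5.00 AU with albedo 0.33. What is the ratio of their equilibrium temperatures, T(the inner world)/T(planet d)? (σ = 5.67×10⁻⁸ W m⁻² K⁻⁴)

T₁/T₂ ≈ 2.905

T_eq = [S₀(1−A)/(4σd²)]^(1/4), so T ∝ (1−A)^(1/4) / √d.
T₁ = [1361×0.51/(4×5.67×10⁻⁸×0.517²)]^(1/4) = 327.12 K.
T₂ = [1361×0.67/(4×5.67×10⁻⁸×5.00²)]^(1/4) = 112.61 K.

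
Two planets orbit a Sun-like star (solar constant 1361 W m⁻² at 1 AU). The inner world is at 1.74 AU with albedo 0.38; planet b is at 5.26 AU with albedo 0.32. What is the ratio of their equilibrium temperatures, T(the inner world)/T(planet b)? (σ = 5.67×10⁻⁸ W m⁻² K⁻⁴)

T_eq = [S₀(1−A)/(4σd²)]^(1/4), so T ∝ (1−A)^(1/4) / √d.
T₁ = [1361×0.62/(4×5.67×10⁻⁸×1.74²)]^(1/4) = 187.23 K.
T₂ = [1361×0.68/(4×5.67×10⁻⁸×5.26²)]^(1/4) = 110.20 K.

T₁/T₂ ≈ 1.699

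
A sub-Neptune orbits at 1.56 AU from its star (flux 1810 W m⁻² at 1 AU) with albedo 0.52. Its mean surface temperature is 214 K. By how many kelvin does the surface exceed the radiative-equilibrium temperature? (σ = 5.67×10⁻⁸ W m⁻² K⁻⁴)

S = 1810/1.56² = 743.8 W m⁻².
T_eq = [S(1−A)/(4σ)]^(1/4) = [743.8×0.48/(4×5.67×10⁻⁸)]^(1/4) = 199.2 K.
ΔT = T_surf − T_eq = 214 − 199.2.

ΔT ≈ 14.8 K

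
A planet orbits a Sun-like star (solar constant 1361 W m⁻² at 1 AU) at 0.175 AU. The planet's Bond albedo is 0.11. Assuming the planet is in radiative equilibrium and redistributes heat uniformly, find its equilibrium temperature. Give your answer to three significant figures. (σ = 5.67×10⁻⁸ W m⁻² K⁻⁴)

Flux at 0.175 AU: S = 1361/0.175² = 4.44×10⁴ W m⁻².
Energy balance: absorbed = emitted ⇒ πR²·S(1−A) = 4πR²·σT_eq⁴, so T_eq⁴ = S(1−A)/(4σ).
T_eq = [4.44×10⁴ × 0.89 / (4 × 5.67×10⁻⁸)]^(1/4) = (1.74×10¹¹)^(1/4) = 646 K.

T_eq ≈ 646 K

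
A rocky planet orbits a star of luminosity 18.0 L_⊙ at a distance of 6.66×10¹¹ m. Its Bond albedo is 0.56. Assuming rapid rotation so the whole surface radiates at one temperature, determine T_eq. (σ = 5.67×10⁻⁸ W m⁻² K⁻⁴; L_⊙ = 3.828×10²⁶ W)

T_eq ≈ 221 K

L = 18.0 × 3.828×10²⁶ = 6.89×10²⁷ W.
Flux: S = L/(4πd²) = 6.89×10²⁷/(4π×(6.66×10¹¹)²) = 1240 W m⁻².
Energy balance: absorbed = emitted ⇒ πR²·S(1−A) = 4πR²·σT_eq⁴, so T_eq⁴ = S(1−A)/(4σ).
T_eq = [1240 × 0.44 / (4 × 5.67×10⁻⁸)]^(1/4) = (2.40×10⁹)^(1/4) = 221 K.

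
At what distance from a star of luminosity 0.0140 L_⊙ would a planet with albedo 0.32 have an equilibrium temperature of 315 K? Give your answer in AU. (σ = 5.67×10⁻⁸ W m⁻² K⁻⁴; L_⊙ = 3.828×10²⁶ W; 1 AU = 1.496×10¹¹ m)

L = 0.0140 × 3.828×10²⁶ = 5.36×10²⁴ W.
From T_eq⁴ = L(1−A)/(16πσd²): d = √[L(1−A)/(16πσT_eq⁴)].
d = √[5.36×10²⁴ × 0.68 / (16π × 5.67×10⁻⁸ × (315)⁴)] = 1.14×10¹⁰ m = 0.0762 AU.

d ≈ 0.0762 AU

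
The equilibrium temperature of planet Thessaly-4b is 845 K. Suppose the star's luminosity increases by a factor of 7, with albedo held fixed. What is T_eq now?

T_eq ≈ 1370 K

T_eq ∝ L^(1/4) · d^(−1/2).
T′ = 845 × 7^(1/4) = 1370 K.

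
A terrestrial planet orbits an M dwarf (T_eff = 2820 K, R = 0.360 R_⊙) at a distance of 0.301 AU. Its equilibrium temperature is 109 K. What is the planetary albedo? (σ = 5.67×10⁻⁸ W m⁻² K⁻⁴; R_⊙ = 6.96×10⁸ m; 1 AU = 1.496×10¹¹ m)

R_⋆ = 0.360 × 6.96×10⁸ = 2.51×10⁸ m.
d = 0.301 AU = 4.50×10¹⁰ m.
L = 4πR_⋆²σT_⋆⁴ = 4π(2.51×10⁸)² × 5.67×10⁻⁸ × (2820)⁴ = 2.83×10²⁴ W.
S = L/(4πd²) = 111 W m⁻².
From T_eq⁴ = S(1−A)/(4σ): 1−A = 4σT_eq⁴/S.
1−A = 4 × 5.67×10⁻⁸ × (109)⁴ / 111 = 0.288.

A ≈ 0.71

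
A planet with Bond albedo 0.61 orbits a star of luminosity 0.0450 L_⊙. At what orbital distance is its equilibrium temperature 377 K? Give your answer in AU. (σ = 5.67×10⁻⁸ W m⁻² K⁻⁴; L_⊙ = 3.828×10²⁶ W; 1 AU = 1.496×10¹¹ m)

d ≈ 0.0722 AU

L = 0.0450 × 3.828×10²⁶ = 1.72×10²⁵ W.
From T_eq⁴ = L(1−A)/(16πσd²): d = √[L(1−A)/(16πσT_eq⁴)].
d = √[1.72×10²⁵ × 0.39 / (16π × 5.67×10⁻⁸ × (377)⁴)] = 1.08×10¹⁰ m = 0.0722 AU.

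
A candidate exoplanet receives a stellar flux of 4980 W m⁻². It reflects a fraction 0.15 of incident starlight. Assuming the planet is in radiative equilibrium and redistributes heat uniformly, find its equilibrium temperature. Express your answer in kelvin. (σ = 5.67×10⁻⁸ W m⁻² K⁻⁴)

Energy balance: absorbed = emitted ⇒ πR²·S(1−A) = 4πR²·σT_eq⁴, so T_eq⁴ = S(1−A)/(4σ).
T_eq = [4980 × 0.85 / (4 × 5.67×10⁻⁸)]^(1/4) = (1.87×10¹⁰)^(1/4) = 370 K.

T_eq ≈ 370 K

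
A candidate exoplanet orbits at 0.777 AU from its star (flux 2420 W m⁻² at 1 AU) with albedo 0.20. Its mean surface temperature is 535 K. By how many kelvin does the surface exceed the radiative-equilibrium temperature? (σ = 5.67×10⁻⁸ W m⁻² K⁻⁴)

S = 2420/0.777² = 4008 W m⁻².
T_eq = [S(1−A)/(4σ)]^(1/4) = [4008×0.80/(4×5.67×10⁻⁸)]^(1/4) = 344.8 K.
ΔT = T_surf − T_eq = 535 − 344.8.

ΔT ≈ 190.2 K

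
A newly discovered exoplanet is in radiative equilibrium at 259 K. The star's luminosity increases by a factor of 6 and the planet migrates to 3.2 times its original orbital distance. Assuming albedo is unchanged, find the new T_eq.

T_eq ≈ 227 K

T_eq ∝ L^(1/4) · d^(−1/2).
T′ = 259 × 6^(1/4) / 3.2^(1/2) = 227 K.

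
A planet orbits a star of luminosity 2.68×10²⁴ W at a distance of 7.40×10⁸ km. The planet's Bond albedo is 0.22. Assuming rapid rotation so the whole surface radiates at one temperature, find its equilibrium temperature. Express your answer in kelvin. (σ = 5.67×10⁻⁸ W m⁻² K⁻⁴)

T_eq ≈ 34.0 K

d = 7.40×10⁸ km = 7.40×10¹¹ m.
Flux: S = L/(4πd²) = 2.68×10²⁴/(4π×(7.40×10¹¹)²) = 0.389 W m⁻².
Energy balance: absorbed = emitted ⇒ πR²·S(1−A) = 4πR²·σT_eq⁴, so T_eq⁴ = S(1−A)/(4σ).
T_eq = [0.389 × 0.78 / (4 × 5.67×10⁻⁸)]^(1/4) = (1.34×10⁶)^(1/4) = 34.0 K.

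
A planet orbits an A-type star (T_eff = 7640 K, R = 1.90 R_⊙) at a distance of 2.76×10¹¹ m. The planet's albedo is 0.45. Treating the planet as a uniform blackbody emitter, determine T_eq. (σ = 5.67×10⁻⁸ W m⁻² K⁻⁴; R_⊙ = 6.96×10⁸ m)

T_eq ≈ 322 K

R_⋆ = 1.90 × 6.96×10⁸ = 1.32×10⁹ m.
L = 4πR_⋆²σT_⋆⁴ = 4π(1.32×10⁹)² × 5.67×10⁻⁸ × (7640)⁴ = 4.25×10²⁷ W.
S = L/(4πd²) = 4430 W m⁻².
Energy balance: absorbed = emitted ⇒ πR²·S(1−A) = 4πR²·σT_eq⁴, so T_eq⁴ = S(1−A)/(4σ).
T_eq = [4430 × 0.55 / (4 × 5.67×10⁻⁸)]^(1/4) = (1.08×10¹⁰)^(1/4) = 322 K.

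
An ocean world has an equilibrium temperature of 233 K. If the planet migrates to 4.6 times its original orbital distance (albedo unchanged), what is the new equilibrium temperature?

T_eq ∝ L^(1/4) · d^(−1/2).
T′ = 233 / 4.6^(1/2) = 109 K.

T_eq ≈ 109 K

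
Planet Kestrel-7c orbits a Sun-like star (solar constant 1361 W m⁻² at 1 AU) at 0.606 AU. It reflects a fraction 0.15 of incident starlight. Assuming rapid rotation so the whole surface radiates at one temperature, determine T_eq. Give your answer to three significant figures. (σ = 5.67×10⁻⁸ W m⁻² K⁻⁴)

T_eq ≈ 343 K

Flux at 0.606 AU: S = 1361/0.606² = 3710 W m⁻².
Energy balance: absorbed = emitted ⇒ πR²·S(1−A) = 4πR²·σT_eq⁴, so T_eq⁴ = S(1−A)/(4σ).
T_eq = [3710 × 0.85 / (4 × 5.67×10⁻⁸)]^(1/4) = (1.39×10¹⁰)^(1/4) = 343 K.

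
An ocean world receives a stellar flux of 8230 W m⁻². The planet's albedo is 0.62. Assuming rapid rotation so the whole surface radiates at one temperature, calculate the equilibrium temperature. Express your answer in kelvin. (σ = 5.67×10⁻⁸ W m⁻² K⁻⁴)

Energy balance: absorbed = emitted ⇒ πR²·S(1−A) = 4πR²·σT_eq⁴, so T_eq⁴ = S(1−A)/(4σ).
T_eq = [8230 × 0.38 / (4 × 5.67×10⁻⁸)]^(1/4) = (1.38×10¹⁰)^(1/4) = 343 K.

T_eq ≈ 343 K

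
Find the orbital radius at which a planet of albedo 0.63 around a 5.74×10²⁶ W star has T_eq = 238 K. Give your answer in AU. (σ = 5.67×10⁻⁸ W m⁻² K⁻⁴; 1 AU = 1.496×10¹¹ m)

From T_eq⁴ = L(1−A)/(16πσd²): d = √[L(1−A)/(16πσT_eq⁴)].
d = √[5.74×10²⁶ × 0.37 / (16π × 5.67×10⁻⁸ × (238)⁴)] = 1.52×10¹¹ m = 1.02 AU.

d ≈ 1.02 AU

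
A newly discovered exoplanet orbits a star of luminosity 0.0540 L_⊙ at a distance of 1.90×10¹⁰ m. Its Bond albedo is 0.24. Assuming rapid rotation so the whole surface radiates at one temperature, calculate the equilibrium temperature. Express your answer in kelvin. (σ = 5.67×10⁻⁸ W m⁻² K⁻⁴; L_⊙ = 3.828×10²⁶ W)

L = 0.0540 × 3.828×10²⁶ = 2.07×10²⁵ W.
Flux: S = L/(4πd²) = 2.07×10²⁵/(4π×(1.90×10¹⁰)²) = 4560 W m⁻².
Energy balance: absorbed = emitted ⇒ πR²·S(1−A) = 4πR²·σT_eq⁴, so T_eq⁴ = S(1−A)/(4σ).
T_eq = [4560 × 0.76 / (4 × 5.67×10⁻⁸)]^(1/4) = (1.53×10¹⁰)^(1/4) = 352 K.

T_eq ≈ 352 K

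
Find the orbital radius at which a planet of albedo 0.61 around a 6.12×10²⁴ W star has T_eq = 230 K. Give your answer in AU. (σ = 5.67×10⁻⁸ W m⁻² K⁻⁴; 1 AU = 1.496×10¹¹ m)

From T_eq⁴ = L(1−A)/(16πσd²): d = √[L(1−A)/(16πσT_eq⁴)].
d = √[6.12×10²⁴ × 0.39 / (16π × 5.67×10⁻⁸ × (230)⁴)] = 1.73×10¹⁰ m = 0.116 AU.

d ≈ 0.116 AU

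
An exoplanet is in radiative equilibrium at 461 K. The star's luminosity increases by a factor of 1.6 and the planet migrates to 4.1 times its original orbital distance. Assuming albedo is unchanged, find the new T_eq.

T_eq ∝ L^(1/4) · d^(−1/2).
T′ = 461 × 1.6^(1/4) / 4.1^(1/2) = 256 K.

T_eq ≈ 256 K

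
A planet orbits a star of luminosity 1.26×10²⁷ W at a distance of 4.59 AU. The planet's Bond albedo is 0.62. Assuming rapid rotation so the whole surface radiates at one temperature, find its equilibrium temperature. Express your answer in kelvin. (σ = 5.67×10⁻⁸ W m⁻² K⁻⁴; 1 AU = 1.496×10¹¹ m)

T_eq ≈ 137 K

d = 4.59 AU = 6.87×10¹¹ m.
Flux: S = L/(4πd²) = 1.26×10²⁷/(4π×(6.87×10¹¹)²) = 213 W m⁻².
Energy balance: absorbed = emitted ⇒ πR²·S(1−A) = 4πR²·σT_eq⁴, so T_eq⁴ = S(1−A)/(4σ).
T_eq = [213 × 0.38 / (4 × 5.67×10⁻⁸)]^(1/4) = (3.56×10⁸)^(1/4) = 137 K.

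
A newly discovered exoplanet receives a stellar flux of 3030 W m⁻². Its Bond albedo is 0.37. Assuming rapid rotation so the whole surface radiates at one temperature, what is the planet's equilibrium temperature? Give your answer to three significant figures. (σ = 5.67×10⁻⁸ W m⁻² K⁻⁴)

Energy balance: absorbed = emitted ⇒ πR²·S(1−A) = 4πR²·σT_eq⁴, so T_eq⁴ = S(1−A)/(4σ).
T_eq = [3030 × 0.63 / (4 × 5.67×10⁻⁸)]^(1/4) = (8.42×10⁹)^(1/4) = 303 K.

T_eq ≈ 303 K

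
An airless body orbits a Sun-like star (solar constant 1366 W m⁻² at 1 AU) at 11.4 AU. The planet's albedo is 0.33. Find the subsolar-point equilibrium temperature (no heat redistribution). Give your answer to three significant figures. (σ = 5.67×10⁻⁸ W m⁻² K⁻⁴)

T_ss ≈ 106 K

Flux at 11.4 AU: S = 1366/11.4² = 10.5 W m⁻².
At the subsolar point the surface absorbs S(1−A) and emits σT⁴ per unit area — no factor of 4, since only the local patch is in balance.
T = [10.5 × 0.67 / 5.67×10⁻⁸]^(1/4) = (1.24×10⁸)^(1/4) = 106 K.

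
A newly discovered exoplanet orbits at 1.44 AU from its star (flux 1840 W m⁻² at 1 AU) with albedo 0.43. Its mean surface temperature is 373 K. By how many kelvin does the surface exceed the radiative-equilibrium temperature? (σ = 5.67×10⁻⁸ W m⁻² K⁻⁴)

S = 1840/1.44² = 887.3 W m⁻².
T_eq = [S(1−A)/(4σ)]^(1/4) = [887.3×0.57/(4×5.67×10⁻⁸)]^(1/4) = 217.3 K.
ΔT = T_surf − T_eq = 373 − 217.3.

ΔT ≈ 155.7 K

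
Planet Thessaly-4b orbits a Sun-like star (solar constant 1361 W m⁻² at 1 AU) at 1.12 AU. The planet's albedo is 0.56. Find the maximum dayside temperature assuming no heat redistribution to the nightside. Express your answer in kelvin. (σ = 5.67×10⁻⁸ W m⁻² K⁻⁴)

Flux at 1.12 AU: S = 1361/1.12² = 1080 W m⁻².
With no redistribution each surface element balances locally: S(1−A) = σT⁴.
T = [1080 × 0.44 / 5.67×10⁻⁸]^(1/4) = (8.42×10⁹)^(1/4) = 303 K.

T_ss ≈ 303 K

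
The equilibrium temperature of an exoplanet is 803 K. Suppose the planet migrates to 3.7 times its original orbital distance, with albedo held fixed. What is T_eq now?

T_eq ∝ L^(1/4) · d^(−1/2).
T′ = 803 / 3.7^(1/2) = 417 K.

T_eq ≈ 417 K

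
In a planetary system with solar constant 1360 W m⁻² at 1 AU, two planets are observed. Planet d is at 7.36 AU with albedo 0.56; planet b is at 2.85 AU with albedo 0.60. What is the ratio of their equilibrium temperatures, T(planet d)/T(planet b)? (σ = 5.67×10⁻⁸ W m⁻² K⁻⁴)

T_eq = [S₀(1−A)/(4σd²)]^(1/4), so T ∝ (1−A)^(1/4) / √d.
T₁ = [1360×0.44/(4×5.67×10⁻⁸×7.36²)]^(1/4) = 83.54 K.
T₂ = [1360×0.40/(4×5.67×10⁻⁸×2.85²)]^(1/4) = 131.09 K.

T₁/T₂ ≈ 0.637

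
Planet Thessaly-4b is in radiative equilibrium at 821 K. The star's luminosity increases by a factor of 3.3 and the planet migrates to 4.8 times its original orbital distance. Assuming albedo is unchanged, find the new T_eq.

T_eq ≈ 505 K

T_eq ∝ L^(1/4) · d^(−1/2).
T′ = 821 × 3.3^(1/4) / 4.8^(1/2) = 505 K.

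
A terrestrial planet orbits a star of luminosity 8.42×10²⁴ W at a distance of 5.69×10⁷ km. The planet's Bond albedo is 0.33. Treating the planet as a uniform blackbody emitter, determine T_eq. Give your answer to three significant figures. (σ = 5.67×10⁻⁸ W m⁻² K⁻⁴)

T_eq ≈ 157 K

d = 5.69×10⁷ km = 5.69×10¹⁰ m.
Flux: S = L/(4πd²) = 8.42×10²⁴/(4π×(5.69×10¹⁰)²) = 207 W m⁻².
Energy balance: absorbed = emitted ⇒ πR²·S(1−A) = 4πR²·σT_eq⁴, so T_eq⁴ = S(1−A)/(4σ).
T_eq = [207 × 0.67 / (4 × 5.67×10⁻⁸)]^(1/4) = (6.11×10⁸)^(1/4) = 157 K.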